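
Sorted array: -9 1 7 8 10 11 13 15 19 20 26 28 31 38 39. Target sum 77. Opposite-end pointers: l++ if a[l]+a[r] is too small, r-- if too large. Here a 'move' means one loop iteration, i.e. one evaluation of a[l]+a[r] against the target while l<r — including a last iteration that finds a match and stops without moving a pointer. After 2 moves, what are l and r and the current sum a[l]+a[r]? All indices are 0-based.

[0,14] -9+39=30 <77 → l++
[1,14] 1+39=40 <77 → l++

l=2, r=14, sum=46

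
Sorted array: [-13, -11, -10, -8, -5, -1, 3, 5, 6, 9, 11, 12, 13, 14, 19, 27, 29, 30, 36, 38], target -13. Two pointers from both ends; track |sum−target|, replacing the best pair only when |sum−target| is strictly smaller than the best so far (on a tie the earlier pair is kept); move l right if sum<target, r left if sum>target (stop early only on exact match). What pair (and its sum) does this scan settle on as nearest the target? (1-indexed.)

l=1 r=20: -13+38=25 d=38 *, r--
l=1 r=19: -13+36=23 d=36 *, r--
l=1 r=18: -13+30=17 d=30 *, r--
l=1 r=17: -13+29=16 d=29 *, r--
l=1 r=16: -13+27=14 d=27 *, r--
l=1 r=15: -13+19=6 d=19 *, r--
l=1 r=14: -13+14=1 d=14 *, r--
l=1 r=13: -13+13=0 d=13 *, r--
l=1 r=12: -13+12=-1 d=12 *, r--
l=1 r=11: -13+11=-2 d=11 *, r--
l=1 r=10: -13+9=-4 d=9 *, r--
l=1 r=9: -13+6=-7 d=6 *, r--
l=1 r=8: -13+5=-8 d=5 *, r--
l=1 r=7: -13+3=-10 d=3 *, r--
l=1 r=6: -13+-1=-14 d=1 *, l++
l=2 r=6: -11+-1=-12 d=1, r--
l=2 r=5: -11+-5=-16 d=3, l++
l=3 r=5: -10+-5=-15 d=2, l++
l=4 r=5: -8+-5=-13 d=0 *, stop

pair (-8, -5) with sum -13 (|Δ|=0)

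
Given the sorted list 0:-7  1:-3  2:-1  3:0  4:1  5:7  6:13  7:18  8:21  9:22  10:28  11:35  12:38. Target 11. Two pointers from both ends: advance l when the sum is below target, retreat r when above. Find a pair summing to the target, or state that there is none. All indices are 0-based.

(-7, 18)

[0,12] -7+38=31 >11 → r--
[0,11] -7+35=28 >11 → r--
[0,10] -7+28=21 >11 → r--
[0,9] -7+22=15 >11 → r--
[0,8] -7+21=14 >11 → r--
[0,7] -7+18=11 → found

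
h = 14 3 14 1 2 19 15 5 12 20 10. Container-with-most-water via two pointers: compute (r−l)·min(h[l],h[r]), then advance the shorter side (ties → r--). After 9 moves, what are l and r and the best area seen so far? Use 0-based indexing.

l=8, r=9, best area=126

l=0 r=10: min(14,10)*10=100 best=100 *, r--
l=0 r=9: min(14,20)*9=126 best=126 *, l++
l=1 r=9: min(3,20)*8=24 best=126, l++
l=2 r=9: min(14,20)*7=98 best=126, l++
l=3 r=9: min(1,20)*6=6 best=126, l++
l=4 r=9: min(2,20)*5=10 best=126, l++
l=5 r=9: min(19,20)*4=76 best=126, l++
l=6 r=9: min(15,20)*3=45 best=126, l++
l=7 r=9: min(5,20)*2=10 best=126, l++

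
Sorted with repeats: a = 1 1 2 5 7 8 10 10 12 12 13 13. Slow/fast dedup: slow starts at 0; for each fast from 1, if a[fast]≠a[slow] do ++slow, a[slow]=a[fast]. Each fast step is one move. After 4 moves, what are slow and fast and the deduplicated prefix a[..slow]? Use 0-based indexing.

slow=3, fast=5, prefix=[1, 2, 5, 7]

(s=0,f=1) a[fast]=1=a[slow] dup → fast++
(s=0,f=2) a[fast]=2≠a[slow]=1 write a[1]=2 → slow++,fast++
(s=1,f=3) a[fast]=5≠a[slow]=2 write a[2]=5 → slow++,fast++
(s=2,f=4) a[fast]=7≠a[slow]=5 write a[3]=7 → slow++,fast++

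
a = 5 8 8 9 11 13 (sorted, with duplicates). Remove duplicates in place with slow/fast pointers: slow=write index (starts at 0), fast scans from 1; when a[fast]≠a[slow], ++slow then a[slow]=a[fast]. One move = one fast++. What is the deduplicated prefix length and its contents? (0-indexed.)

length 5; prefix = [5, 8, 9, 11, 13]

(s=0,f=1) a[fast]=8≠a[slow]=5 write a[1]=8 → slow++,fast++
(s=1,f=2) a[fast]=8=a[slow] dup → fast++
(s=1,f=3) a[fast]=9≠a[slow]=8 write a[2]=9 → slow++,fast++
(s=2,f=4) a[fast]=11≠a[slow]=9 write a[3]=11 → slow++,fast++
(s=3,f=5) a[fast]=13≠a[slow]=11 write a[4]=13 → slow++,fast++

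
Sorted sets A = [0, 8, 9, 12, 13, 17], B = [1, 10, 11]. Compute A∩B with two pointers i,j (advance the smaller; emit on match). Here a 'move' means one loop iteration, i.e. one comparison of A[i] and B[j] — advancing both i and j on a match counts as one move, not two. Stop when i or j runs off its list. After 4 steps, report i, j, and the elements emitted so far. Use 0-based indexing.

[i=0,j=0] 0<1 → i++
[i=1,j=0] 8>1 → j++
[i=1,j=1] 8<10 → i++
[i=2,j=1] 9<10 → i++

i=3, j=1, emitted=[]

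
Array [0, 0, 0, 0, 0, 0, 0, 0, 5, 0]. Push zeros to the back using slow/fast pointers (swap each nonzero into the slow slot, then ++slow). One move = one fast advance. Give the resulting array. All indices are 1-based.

(s=1,f=1) a[fast]=0 → fast++
(s=1,f=2) a[fast]=0 → fast++
(s=1,f=3) a[fast]=0 → fast++
(s=1,f=4) a[fast]=0 → fast++
(s=1,f=5) a[fast]=0 → fast++
(s=1,f=6) a[fast]=0 → fast++
(s=1,f=7) a[fast]=0 → fast++
(s=1,f=8) a[fast]=0 → fast++
(s=1,f=9) a[fast]=5≠0 swap→a[1]=5 → slow++,fast++
(s=2,f=10) a[fast]=0 → fast++

[5, 0, 0, 0, 0, 0, 0, 0, 0, 0]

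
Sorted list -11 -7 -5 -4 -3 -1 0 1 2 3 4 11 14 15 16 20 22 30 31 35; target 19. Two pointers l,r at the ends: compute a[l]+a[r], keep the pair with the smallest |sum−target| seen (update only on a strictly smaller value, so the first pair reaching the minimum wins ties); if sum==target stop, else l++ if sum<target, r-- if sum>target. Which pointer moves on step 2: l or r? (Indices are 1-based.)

r

l=1 r=20: -11+35=24 d=5 *, r--
l=1 r=19: -11+31=20 d=1 *, r--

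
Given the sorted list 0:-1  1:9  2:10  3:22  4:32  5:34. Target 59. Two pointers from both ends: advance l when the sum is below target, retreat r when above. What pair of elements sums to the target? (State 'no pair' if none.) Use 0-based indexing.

no pair

[0,5] -1+34=33 <59 → l++
[1,5] 9+34=43 <59 → l++
[2,5] 10+34=44 <59 → l++
[3,5] 22+34=56 <59 → l++
[4,5] 32+34=66 >59 → r--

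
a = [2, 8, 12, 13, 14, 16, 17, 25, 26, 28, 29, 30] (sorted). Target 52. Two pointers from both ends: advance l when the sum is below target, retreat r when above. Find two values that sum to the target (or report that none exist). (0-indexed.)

no pair

[0,11] 2+30=32 <52 → l++
[1,11] 8+30=38 <52 → l++
[2,11] 12+30=42 <52 → l++
[3,11] 13+30=43 <52 → l++
[4,11] 14+30=44 <52 → l++
[5,11] 16+30=46 <52 → l++
[6,11] 17+30=47 <52 → l++
[7,11] 25+30=55 >52 → r--
[7,10] 25+29=54 >52 → r--
[7,9] 25+28=53 >52 → r--
[7,8] 25+26=51 <52 → l++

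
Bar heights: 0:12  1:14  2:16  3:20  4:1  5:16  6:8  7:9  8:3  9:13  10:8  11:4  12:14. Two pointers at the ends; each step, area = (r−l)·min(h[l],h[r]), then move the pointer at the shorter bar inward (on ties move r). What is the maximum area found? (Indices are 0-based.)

[0,12] min(12,14)*12=144 best=144 * → l++
[1,12] min(14,14)*11=154 best=154 * → r--
[1,11] min(14,4)*10=40 best=154 → r--
[1,10] min(14,8)*9=72 best=154 → r--
[1,9] min(14,13)*8=104 best=154 → r--
[1,8] min(14,3)*7=21 best=154 → r--
[1,7] min(14,9)*6=54 best=154 → r--
[1,6] min(14,8)*5=40 best=154 → r--
[1,5] min(14,16)*4=56 best=154 → l++
[2,5] min(16,16)*3=48 best=154 → r--
[2,4] min(16,1)*2=2 best=154 → r--
[2,3] min(16,20)*1=16 best=154 → l++

max area = 154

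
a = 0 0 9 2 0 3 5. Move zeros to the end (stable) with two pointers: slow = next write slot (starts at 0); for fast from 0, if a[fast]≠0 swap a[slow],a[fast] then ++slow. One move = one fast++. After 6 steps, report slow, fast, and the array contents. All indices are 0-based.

slow=0 fast=0: a[fast]=0, fast++
slow=0 fast=1: a[fast]=0, fast++
slow=0 fast=2: a[fast]=9≠0 swap→a[0]=9, slow++,fast++
slow=1 fast=3: a[fast]=2≠0 swap→a[1]=2, slow++,fast++
slow=2 fast=4: a[fast]=0, fast++
slow=2 fast=5: a[fast]=3≠0 swap→a[2]=3, slow++,fast++

slow=3, fast=6, a=[9, 2, 3, 0, 0, 0, 5]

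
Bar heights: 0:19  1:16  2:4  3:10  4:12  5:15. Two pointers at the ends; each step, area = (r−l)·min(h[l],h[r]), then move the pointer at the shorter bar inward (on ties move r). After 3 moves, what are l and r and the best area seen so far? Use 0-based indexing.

l=0, r=2, best area=75

[0,5] min(19,15)*5=75 best=75 * → r--
[0,4] min(19,12)*4=48 best=75 → r--
[0,3] min(19,10)*3=30 best=75 → r--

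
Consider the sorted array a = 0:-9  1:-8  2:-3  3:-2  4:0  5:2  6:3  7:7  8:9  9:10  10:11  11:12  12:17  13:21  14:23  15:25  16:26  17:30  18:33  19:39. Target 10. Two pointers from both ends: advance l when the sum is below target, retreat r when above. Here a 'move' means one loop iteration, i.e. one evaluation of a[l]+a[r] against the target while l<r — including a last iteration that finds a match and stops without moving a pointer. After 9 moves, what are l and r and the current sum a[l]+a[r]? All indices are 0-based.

l=2, r=12, sum=14

[0,19] -9+39=30 >10 → r--
[0,18] -9+33=24 >10 → r--
[0,17] -9+30=21 >10 → r--
[0,16] -9+26=17 >10 → r--
[0,15] -9+25=16 >10 → r--
[0,14] -9+23=14 >10 → r--
[0,13] -9+21=12 >10 → r--
[0,12] -9+17=8 <10 → l++
[1,12] -8+17=9 <10 → l++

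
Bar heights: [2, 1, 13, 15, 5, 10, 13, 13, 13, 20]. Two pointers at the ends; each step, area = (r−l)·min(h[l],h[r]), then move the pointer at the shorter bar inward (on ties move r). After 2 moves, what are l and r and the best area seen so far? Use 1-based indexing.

[1,10] min(2,20)*9=18 best=18 * → l++
[2,10] min(1,20)*8=8 best=18 → l++

l=3, r=10, best area=18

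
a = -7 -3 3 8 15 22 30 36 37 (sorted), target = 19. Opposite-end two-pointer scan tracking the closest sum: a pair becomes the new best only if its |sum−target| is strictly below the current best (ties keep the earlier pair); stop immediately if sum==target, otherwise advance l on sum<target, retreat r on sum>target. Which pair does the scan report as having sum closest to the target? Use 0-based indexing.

[0,8] -7+37=30 d=11 * → r--
[0,7] -7+36=29 d=10 * → r--
[0,6] -7+30=23 d=4 * → r--
[0,5] -7+22=15 d=4 → l++
[1,5] -3+22=19 d=0 * → stop

pair (-3, 22) with sum 19 (|Δ|=0)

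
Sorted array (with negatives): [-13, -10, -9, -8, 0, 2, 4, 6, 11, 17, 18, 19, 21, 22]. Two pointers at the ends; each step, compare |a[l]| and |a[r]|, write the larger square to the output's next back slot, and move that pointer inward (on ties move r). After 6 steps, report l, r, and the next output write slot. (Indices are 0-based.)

[0,13] |-13|<=|22| out[13]=484 → r--
[0,12] |-13|<=|21| out[12]=441 → r--
[0,11] |-13|<=|19| out[11]=361 → r--
[0,10] |-13|<=|18| out[10]=324 → r--
[0,9] |-13|<=|17| out[9]=289 → r--
[0,8] |-13|>|11| out[8]=169 → l++

l=1, r=8, next write slot=7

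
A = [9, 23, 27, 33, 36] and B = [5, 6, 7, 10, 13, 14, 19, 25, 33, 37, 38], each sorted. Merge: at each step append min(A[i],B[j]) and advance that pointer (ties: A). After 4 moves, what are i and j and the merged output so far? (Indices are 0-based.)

[i=0,j=0] A[i]=9>B[j]=5 take 5 → j++
[i=0,j=1] A[i]=9>B[j]=6 take 6 → j++
[i=0,j=2] A[i]=9>B[j]=7 take 7 → j++
[i=0,j=3] A[i]=9<=B[j]=10 take 9 → i++

i=1, j=3, merged so far=[5, 6, 7, 9]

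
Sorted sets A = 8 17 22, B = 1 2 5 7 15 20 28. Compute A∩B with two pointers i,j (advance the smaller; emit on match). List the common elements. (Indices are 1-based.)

i=1 j=1: 8>1, j++
i=1 j=2: 8>2, j++
i=1 j=3: 8>5, j++
i=1 j=4: 8>7, j++
i=1 j=5: 8<15, i++
i=2 j=5: 17>15, j++
i=2 j=6: 17<20, i++
i=3 j=6: 22>20, j++
i=3 j=7: 22<28, i++

intersection = []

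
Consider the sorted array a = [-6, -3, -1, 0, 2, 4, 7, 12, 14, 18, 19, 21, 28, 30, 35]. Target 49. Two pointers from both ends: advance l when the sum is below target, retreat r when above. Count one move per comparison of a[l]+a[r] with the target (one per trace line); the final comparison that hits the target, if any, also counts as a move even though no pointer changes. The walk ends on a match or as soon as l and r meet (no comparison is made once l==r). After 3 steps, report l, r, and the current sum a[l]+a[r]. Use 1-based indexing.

l=1 r=15: -6+35=29 <49, l++
l=2 r=15: -3+35=32 <49, l++
l=3 r=15: -1+35=34 <49, l++

l=4, r=15, sum=35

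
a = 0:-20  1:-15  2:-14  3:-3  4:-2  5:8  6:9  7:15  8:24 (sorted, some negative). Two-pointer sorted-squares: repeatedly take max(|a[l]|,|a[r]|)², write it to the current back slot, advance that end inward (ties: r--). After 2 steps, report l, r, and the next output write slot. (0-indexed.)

l=1, r=7, next write slot=6

l=0 r=8: |-20|<=|24| out[8]=576, r--
l=0 r=7: |-20|>|15| out[7]=400, l++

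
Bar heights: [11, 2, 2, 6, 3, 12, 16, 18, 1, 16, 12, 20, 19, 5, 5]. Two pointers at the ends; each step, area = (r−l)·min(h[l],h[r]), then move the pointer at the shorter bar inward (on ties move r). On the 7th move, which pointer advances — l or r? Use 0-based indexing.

l

[0,14] min(11,5)*14=70 best=70 * → r--
[0,13] min(11,5)*13=65 best=70 → r--
[0,12] min(11,19)*12=132 best=132 * → l++
[1,12] min(2,19)*11=22 best=132 → l++
[2,12] min(2,19)*10=20 best=132 → l++
[3,12] min(6,19)*9=54 best=132 → l++
[4,12] min(3,19)*8=24 best=132 → l++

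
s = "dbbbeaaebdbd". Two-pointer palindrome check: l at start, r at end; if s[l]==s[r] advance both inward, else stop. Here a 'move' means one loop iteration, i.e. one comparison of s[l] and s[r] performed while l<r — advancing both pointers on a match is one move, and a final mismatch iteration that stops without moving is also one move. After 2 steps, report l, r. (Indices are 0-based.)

l=2, r=9

[0,11] 'd'=='d' → l++,r--
[1,10] 'b'=='b' → l++,r--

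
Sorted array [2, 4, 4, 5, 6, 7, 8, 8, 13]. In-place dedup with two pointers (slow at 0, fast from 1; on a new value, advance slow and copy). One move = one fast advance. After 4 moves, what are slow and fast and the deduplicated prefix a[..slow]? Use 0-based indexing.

slow=3, fast=5, prefix=[2, 4, 5, 6]

slow=0 fast=1: a[fast]=4≠a[slow]=2 write a[1]=4, slow++,fast++
slow=1 fast=2: a[fast]=4=a[slow] dup, fast++
slow=1 fast=3: a[fast]=5≠a[slow]=4 write a[2]=5, slow++,fast++
slow=2 fast=4: a[fast]=6≠a[slow]=5 write a[3]=6, slow++,fast++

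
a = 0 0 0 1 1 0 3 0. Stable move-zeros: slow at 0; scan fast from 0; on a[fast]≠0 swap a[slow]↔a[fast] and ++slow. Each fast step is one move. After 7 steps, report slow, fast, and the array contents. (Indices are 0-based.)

slow=3, fast=7, a=[1, 1, 3, 0, 0, 0, 0, 0]

slow=0 fast=0: a[fast]=0, fast++
slow=0 fast=1: a[fast]=0, fast++
slow=0 fast=2: a[fast]=0, fast++
slow=0 fast=3: a[fast]=1≠0 swap→a[0]=1, slow++,fast++
slow=1 fast=4: a[fast]=1≠0 swap→a[1]=1, slow++,fast++
slow=2 fast=5: a[fast]=0, fast++
slow=2 fast=6: a[fast]=3≠0 swap→a[2]=3, slow++,fast++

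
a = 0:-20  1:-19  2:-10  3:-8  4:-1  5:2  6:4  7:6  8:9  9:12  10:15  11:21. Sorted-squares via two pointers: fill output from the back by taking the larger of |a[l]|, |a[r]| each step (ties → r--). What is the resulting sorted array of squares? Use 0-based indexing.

[0,11] |-20|<=|21| out[11]=441 → r--
[0,10] |-20|>|15| out[10]=400 → l++
[1,10] |-19|>|15| out[9]=361 → l++
[2,10] |-10|<=|15| out[8]=225 → r--
[2,9] |-10|<=|12| out[7]=144 → r--
[2,8] |-10|>|9| out[6]=100 → l++
[3,8] |-8|<=|9| out[5]=81 → r--
[3,7] |-8|>|6| out[4]=64 → l++
[4,7] |-1|<=|6| out[3]=36 → r--
[4,6] |-1|<=|4| out[2]=16 → r--
[4,5] |-1|<=|2| out[1]=4 → r--
[4,4] |-1|<=|-1| out[0]=1 → r--

[1, 4, 16, 36, 64, 81, 100, 144, 225, 361, 400, 441]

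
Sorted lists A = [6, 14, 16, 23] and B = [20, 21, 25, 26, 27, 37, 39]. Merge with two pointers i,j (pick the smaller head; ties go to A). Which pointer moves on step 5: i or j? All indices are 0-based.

[i=0,j=0] A[i]=6<=B[j]=20 take 6 → i++
[i=1,j=0] A[i]=14<=B[j]=20 take 14 → i++
[i=2,j=0] A[i]=16<=B[j]=20 take 16 → i++
[i=3,j=0] A[i]=23>B[j]=20 take 20 → j++
[i=3,j=1] A[i]=23>B[j]=21 take 21 → j++

j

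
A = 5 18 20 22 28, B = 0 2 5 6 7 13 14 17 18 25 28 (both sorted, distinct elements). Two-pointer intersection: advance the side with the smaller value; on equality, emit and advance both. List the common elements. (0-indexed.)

intersection = [5, 18, 28]

i=0 j=0: 5>0, j++
i=0 j=1: 5>2, j++
i=0 j=2: 5==5 emit, i++,j++
i=1 j=3: 18>6, j++
i=1 j=4: 18>7, j++
i=1 j=5: 18>13, j++
i=1 j=6: 18>14, j++
i=1 j=7: 18>17, j++
i=1 j=8: 18==18 emit, i++,j++
i=2 j=9: 20<25, i++
i=3 j=9: 22<25, i++
i=4 j=9: 28>25, j++
i=4 j=10: 28==28 emit, i++,j++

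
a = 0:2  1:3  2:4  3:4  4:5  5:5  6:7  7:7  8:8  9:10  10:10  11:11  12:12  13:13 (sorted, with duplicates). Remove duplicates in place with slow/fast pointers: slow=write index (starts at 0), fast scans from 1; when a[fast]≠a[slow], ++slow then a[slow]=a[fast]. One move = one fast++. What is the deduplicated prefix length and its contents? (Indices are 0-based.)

length 10; prefix = [2, 3, 4, 5, 7, 8, 10, 11, 12, 13]

slow=0 fast=1: a[fast]=3≠a[slow]=2 write a[1]=3, slow++,fast++
slow=1 fast=2: a[fast]=4≠a[slow]=3 write a[2]=4, slow++,fast++
slow=2 fast=3: a[fast]=4=a[slow] dup, fast++
slow=2 fast=4: a[fast]=5≠a[slow]=4 write a[3]=5, slow++,fast++
slow=3 fast=5: a[fast]=5=a[slow] dup, fast++
slow=3 fast=6: a[fast]=7≠a[slow]=5 write a[4]=7, slow++,fast++
slow=4 fast=7: a[fast]=7=a[slow] dup, fast++
slow=4 fast=8: a[fast]=8≠a[slow]=7 write a[5]=8, slow++,fast++
slow=5 fast=9: a[fast]=10≠a[slow]=8 write a[6]=10, slow++,fast++
slow=6 fast=10: a[fast]=10=a[slow] dup, fast++
slow=6 fast=11: a[fast]=11≠a[slow]=10 write a[7]=11, slow++,fast++
slow=7 fast=12: a[fast]=12≠a[slow]=11 write a[8]=12, slow++,fast++
slow=8 fast=13: a[fast]=13≠a[slow]=12 write a[9]=13, slow++,fast++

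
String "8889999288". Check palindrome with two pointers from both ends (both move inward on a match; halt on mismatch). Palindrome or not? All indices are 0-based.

not a palindrome (mismatch at 2,7)

l=0 r=9: '8'=='8', l++,r--
l=1 r=8: '8'=='8', l++,r--
l=2 r=7: '8'!='2', stop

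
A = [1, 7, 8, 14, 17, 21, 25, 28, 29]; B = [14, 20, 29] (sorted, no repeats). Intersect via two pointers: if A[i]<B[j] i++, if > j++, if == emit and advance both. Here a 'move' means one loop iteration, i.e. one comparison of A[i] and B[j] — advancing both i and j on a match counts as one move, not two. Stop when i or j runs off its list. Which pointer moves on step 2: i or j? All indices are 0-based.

i=0 j=0: 1<14, i++
i=1 j=0: 7<14, i++

i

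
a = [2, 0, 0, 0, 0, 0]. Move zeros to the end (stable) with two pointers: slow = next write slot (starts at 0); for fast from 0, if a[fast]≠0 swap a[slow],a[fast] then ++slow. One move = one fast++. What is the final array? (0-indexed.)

[2, 0, 0, 0, 0, 0]

(s=0,f=0) a[fast]=2≠0 swap→a[0]=2 → slow++,fast++
(s=1,f=1) a[fast]=0 → fast++
(s=1,f=2) a[fast]=0 → fast++
(s=1,f=3) a[fast]=0 → fast++
(s=1,f=4) a[fast]=0 → fast++
(s=1,f=5) a[fast]=0 → fast++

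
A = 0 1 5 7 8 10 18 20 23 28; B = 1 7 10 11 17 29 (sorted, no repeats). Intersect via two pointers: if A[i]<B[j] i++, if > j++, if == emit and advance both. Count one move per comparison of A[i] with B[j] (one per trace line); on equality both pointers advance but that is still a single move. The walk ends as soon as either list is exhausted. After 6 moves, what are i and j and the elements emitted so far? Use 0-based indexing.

i=0 j=0: 0<1, i++
i=1 j=0: 1==1 emit, i++,j++
i=2 j=1: 5<7, i++
i=3 j=1: 7==7 emit, i++,j++
i=4 j=2: 8<10, i++
i=5 j=2: 10==10 emit, i++,j++

i=6, j=3, emitted=[1, 7, 10]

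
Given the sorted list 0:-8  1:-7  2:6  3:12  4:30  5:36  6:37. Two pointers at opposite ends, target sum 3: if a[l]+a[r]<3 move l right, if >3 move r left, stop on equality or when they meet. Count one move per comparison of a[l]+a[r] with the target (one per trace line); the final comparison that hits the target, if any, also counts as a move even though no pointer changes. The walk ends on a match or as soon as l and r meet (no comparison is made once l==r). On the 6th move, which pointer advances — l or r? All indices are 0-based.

l=0 r=6: -8+37=29 >3, r--
l=0 r=5: -8+36=28 >3, r--
l=0 r=4: -8+30=22 >3, r--
l=0 r=3: -8+12=4 >3, r--
l=0 r=2: -8+6=-2 <3, l++
l=1 r=2: -7+6=-1 <3, l++

l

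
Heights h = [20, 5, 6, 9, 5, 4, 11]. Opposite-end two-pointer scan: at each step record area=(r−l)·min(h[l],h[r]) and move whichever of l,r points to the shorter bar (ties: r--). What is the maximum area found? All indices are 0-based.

max area = 66

[0,6] min(20,11)*6=66 best=66 * → r--
[0,5] min(20,4)*5=20 best=66 → r--
[0,4] min(20,5)*4=20 best=66 → r--
[0,3] min(20,9)*3=27 best=66 → r--
[0,2] min(20,6)*2=12 best=66 → r--
[0,1] min(20,5)*1=5 best=66 → r--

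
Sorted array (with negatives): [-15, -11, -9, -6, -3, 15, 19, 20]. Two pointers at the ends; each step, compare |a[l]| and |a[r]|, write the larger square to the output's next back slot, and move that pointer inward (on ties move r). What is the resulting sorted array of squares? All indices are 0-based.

l=0 r=7: |-15|<=|20| out[7]=400, r--
l=0 r=6: |-15|<=|19| out[6]=361, r--
l=0 r=5: |-15|<=|15| out[5]=225, r--
l=0 r=4: |-15|>|-3| out[4]=225, l++
l=1 r=4: |-11|>|-3| out[3]=121, l++
l=2 r=4: |-9|>|-3| out[2]=81, l++
l=3 r=4: |-6|>|-3| out[1]=36, l++
l=4 r=4: |-3|<=|-3| out[0]=9, r--

[9, 36, 81, 121, 225, 225, 361, 400]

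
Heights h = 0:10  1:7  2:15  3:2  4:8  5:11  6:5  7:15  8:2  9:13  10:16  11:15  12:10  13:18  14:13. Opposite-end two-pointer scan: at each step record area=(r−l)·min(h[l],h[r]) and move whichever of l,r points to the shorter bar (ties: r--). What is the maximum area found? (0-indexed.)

max area = 165

[0,14] min(10,13)*14=140 best=140 * → l++
[1,14] min(7,13)*13=91 best=140 → l++
[2,14] min(15,13)*12=156 best=156 * → r--
[2,13] min(15,18)*11=165 best=165 * → l++
[3,13] min(2,18)*10=20 best=165 → l++
[4,13] min(8,18)*9=72 best=165 → l++
[5,13] min(11,18)*8=88 best=165 → l++
[6,13] min(5,18)*7=35 best=165 → l++
[7,13] min(15,18)*6=90 best=165 → l++
[8,13] min(2,18)*5=10 best=165 → l++
[9,13] min(13,18)*4=52 best=165 → l++
[10,13] min(16,18)*3=48 best=165 → l++
[11,13] min(15,18)*2=30 best=165 → l++
[12,13] min(10,18)*1=10 best=165 → l++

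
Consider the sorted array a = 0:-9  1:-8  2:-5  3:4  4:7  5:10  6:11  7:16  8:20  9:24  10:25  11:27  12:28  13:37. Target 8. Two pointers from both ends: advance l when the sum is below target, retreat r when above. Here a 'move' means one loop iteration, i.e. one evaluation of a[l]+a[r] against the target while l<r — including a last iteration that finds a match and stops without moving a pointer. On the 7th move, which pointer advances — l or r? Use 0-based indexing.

[0,13] -9+37=28 >8 → r--
[0,12] -9+28=19 >8 → r--
[0,11] -9+27=18 >8 → r--
[0,10] -9+25=16 >8 → r--
[0,9] -9+24=15 >8 → r--
[0,8] -9+20=11 >8 → r--
[0,7] -9+16=7 <8 → l++

l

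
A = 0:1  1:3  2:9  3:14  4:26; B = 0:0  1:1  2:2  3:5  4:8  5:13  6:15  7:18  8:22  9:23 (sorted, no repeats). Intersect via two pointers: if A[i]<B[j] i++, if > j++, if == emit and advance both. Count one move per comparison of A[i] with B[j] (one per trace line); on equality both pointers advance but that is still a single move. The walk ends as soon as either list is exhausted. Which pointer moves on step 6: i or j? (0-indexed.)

[i=0,j=0] 1>0 → j++
[i=0,j=1] 1==1 emit → i++,j++
[i=1,j=2] 3>2 → j++
[i=1,j=3] 3<5 → i++
[i=2,j=3] 9>5 → j++
[i=2,j=4] 9>8 → j++

j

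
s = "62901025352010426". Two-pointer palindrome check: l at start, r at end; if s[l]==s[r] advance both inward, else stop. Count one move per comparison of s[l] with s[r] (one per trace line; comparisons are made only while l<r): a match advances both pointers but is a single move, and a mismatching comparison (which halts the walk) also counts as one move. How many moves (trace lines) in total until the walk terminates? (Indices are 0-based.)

l=0 r=16: '6'=='6', l++,r--
l=1 r=15: '2'=='2', l++,r--
l=2 r=14: '9'!='4', stop

3 moves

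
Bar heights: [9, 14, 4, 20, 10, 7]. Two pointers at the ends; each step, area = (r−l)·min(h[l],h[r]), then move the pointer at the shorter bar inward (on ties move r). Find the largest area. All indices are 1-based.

max area = 36

[1,6] min(9,7)*5=35 best=35 * → r--
[1,5] min(9,10)*4=36 best=36 * → l++
[2,5] min(14,10)*3=30 best=36 → r--
[2,4] min(14,20)*2=28 best=36 → l++
[3,4] min(4,20)*1=4 best=36 → l++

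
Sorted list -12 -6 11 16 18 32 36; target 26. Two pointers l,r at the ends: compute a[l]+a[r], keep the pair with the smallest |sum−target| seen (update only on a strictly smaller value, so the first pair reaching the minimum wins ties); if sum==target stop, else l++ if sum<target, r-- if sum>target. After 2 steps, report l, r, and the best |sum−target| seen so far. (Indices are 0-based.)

l=1, r=5, best |Δ|=2

[0,6] -12+36=24 d=2 * → l++
[1,6] -6+36=30 d=4 → r--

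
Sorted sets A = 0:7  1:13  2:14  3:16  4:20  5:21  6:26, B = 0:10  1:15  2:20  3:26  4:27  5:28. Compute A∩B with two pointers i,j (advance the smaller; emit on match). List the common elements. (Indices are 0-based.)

intersection = [20, 26]

i=0 j=0: 7<10, i++
i=1 j=0: 13>10, j++
i=1 j=1: 13<15, i++
i=2 j=1: 14<15, i++
i=3 j=1: 16>15, j++
i=3 j=2: 16<20, i++
i=4 j=2: 20==20 emit, i++,j++
i=5 j=3: 21<26, i++
i=6 j=3: 26==26 emit, i++,j++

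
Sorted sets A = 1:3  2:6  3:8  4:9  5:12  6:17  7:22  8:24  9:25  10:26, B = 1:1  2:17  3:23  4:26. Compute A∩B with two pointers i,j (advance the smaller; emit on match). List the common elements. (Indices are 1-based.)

i=1 j=1: 3>1, j++
i=1 j=2: 3<17, i++
i=2 j=2: 6<17, i++
i=3 j=2: 8<17, i++
i=4 j=2: 9<17, i++
i=5 j=2: 12<17, i++
i=6 j=2: 17==17 emit, i++,j++
i=7 j=3: 22<23, i++
i=8 j=3: 24>23, j++
i=8 j=4: 24<26, i++
i=9 j=4: 25<26, i++
i=10 j=4: 26==26 emit, i++,j++

intersection = [17, 26]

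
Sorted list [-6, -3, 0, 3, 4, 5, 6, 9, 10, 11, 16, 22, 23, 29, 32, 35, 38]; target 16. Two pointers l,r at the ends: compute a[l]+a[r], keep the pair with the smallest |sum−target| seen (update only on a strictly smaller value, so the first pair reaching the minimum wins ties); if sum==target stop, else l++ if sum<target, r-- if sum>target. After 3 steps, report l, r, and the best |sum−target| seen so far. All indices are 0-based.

[0,16] -6+38=32 d=16 * → r--
[0,15] -6+35=29 d=13 * → r--
[0,14] -6+32=26 d=10 * → r--

l=0, r=13, best |Δ|=10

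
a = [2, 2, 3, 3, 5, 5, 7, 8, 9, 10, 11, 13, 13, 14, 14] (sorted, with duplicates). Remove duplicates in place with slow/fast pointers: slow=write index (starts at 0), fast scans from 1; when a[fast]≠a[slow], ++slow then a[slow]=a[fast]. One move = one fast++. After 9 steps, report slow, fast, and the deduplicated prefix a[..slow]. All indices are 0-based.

slow=6, fast=10, prefix=[2, 3, 5, 7, 8, 9, 10]

slow=0 fast=1: a[fast]=2=a[slow] dup, fast++
slow=0 fast=2: a[fast]=3≠a[slow]=2 write a[1]=3, slow++,fast++
slow=1 fast=3: a[fast]=3=a[slow] dup, fast++
slow=1 fast=4: a[fast]=5≠a[slow]=3 write a[2]=5, slow++,fast++
slow=2 fast=5: a[fast]=5=a[slow] dup, fast++
slow=2 fast=6: a[fast]=7≠a[slow]=5 write a[3]=7, slow++,fast++
slow=3 fast=7: a[fast]=8≠a[slow]=7 write a[4]=8, slow++,fast++
slow=4 fast=8: a[fast]=9≠a[slow]=8 write a[5]=9, slow++,fast++
slow=5 fast=9: a[fast]=10≠a[slow]=9 write a[6]=10, slow++,fast++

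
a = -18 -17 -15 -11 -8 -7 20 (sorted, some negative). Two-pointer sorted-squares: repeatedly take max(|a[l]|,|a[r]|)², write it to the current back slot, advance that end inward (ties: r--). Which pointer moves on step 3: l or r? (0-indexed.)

l

l=0 r=6: |-18|<=|20| out[6]=400, r--
l=0 r=5: |-18|>|-7| out[5]=324, l++
l=1 r=5: |-17|>|-7| out[4]=289, l++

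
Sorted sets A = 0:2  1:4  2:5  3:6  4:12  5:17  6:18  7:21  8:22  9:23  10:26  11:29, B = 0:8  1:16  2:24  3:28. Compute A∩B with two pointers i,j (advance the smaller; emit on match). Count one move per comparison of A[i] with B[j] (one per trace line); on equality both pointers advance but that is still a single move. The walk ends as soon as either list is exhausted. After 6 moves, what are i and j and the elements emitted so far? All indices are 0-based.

i=5, j=1, emitted=[]

i=0 j=0: 2<8, i++
i=1 j=0: 4<8, i++
i=2 j=0: 5<8, i++
i=3 j=0: 6<8, i++
i=4 j=0: 12>8, j++
i=4 j=1: 12<16, i++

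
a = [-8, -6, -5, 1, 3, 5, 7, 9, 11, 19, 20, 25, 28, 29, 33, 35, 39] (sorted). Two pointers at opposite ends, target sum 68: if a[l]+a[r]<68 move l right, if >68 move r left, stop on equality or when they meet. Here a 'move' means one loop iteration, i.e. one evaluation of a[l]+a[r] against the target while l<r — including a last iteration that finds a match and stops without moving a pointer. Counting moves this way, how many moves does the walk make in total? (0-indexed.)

l=0 r=16: -8+39=31 <68, l++
l=1 r=16: -6+39=33 <68, l++
l=2 r=16: -5+39=34 <68, l++
l=3 r=16: 1+39=40 <68, l++
l=4 r=16: 3+39=42 <68, l++
l=5 r=16: 5+39=44 <68, l++
l=6 r=16: 7+39=46 <68, l++
l=7 r=16: 9+39=48 <68, l++
l=8 r=16: 11+39=50 <68, l++
l=9 r=16: 19+39=58 <68, l++
l=10 r=16: 20+39=59 <68, l++
l=11 r=16: 25+39=64 <68, l++
l=12 r=16: 28+39=67 <68, l++
l=13 r=16: 29+39=68, found

14 moves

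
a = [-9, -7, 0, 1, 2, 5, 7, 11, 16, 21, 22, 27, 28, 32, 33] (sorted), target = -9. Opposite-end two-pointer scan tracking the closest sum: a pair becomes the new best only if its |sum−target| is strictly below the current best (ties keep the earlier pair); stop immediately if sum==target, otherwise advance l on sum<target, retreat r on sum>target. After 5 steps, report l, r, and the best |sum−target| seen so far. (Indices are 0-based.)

l=0, r=9, best |Δ|=22

l=0 r=14: -9+33=24 d=33 *, r--
l=0 r=13: -9+32=23 d=32 *, r--
l=0 r=12: -9+28=19 d=28 *, r--
l=0 r=11: -9+27=18 d=27 *, r--
l=0 r=10: -9+22=13 d=22 *, r--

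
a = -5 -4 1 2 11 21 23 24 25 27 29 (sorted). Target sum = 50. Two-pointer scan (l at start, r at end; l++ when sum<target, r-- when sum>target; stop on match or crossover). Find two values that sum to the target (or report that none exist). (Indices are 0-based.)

l=0 r=10: -5+29=24 <50, l++
l=1 r=10: -4+29=25 <50, l++
l=2 r=10: 1+29=30 <50, l++
l=3 r=10: 2+29=31 <50, l++
l=4 r=10: 11+29=40 <50, l++
l=5 r=10: 21+29=50, found

(21, 29)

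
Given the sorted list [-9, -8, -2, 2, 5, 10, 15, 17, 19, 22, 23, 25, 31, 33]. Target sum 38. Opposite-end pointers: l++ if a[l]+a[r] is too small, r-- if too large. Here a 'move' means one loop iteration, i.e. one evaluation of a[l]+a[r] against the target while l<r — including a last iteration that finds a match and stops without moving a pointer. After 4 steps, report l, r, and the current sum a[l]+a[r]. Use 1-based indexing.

l=1 r=14: -9+33=24 <38, l++
l=2 r=14: -8+33=25 <38, l++
l=3 r=14: -2+33=31 <38, l++
l=4 r=14: 2+33=35 <38, l++

l=5, r=14, sum=38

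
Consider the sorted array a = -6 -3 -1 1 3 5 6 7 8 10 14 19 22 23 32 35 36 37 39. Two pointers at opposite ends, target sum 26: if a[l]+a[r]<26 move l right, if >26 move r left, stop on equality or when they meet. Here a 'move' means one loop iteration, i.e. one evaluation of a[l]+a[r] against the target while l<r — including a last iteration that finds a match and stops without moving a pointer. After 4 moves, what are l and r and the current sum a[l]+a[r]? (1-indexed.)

l=1, r=15, sum=26

l=1 r=19: -6+39=33 >26, r--
l=1 r=18: -6+37=31 >26, r--
l=1 r=17: -6+36=30 >26, r--
l=1 r=16: -6+35=29 >26, r--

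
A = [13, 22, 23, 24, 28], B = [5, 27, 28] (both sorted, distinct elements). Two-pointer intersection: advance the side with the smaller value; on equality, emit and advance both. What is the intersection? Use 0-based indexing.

intersection = [28]

[i=0,j=0] 13>5 → j++
[i=0,j=1] 13<27 → i++
[i=1,j=1] 22<27 → i++
[i=2,j=1] 23<27 → i++
[i=3,j=1] 24<27 → i++
[i=4,j=1] 28>27 → j++
[i=4,j=2] 28==28 emit → i++,j++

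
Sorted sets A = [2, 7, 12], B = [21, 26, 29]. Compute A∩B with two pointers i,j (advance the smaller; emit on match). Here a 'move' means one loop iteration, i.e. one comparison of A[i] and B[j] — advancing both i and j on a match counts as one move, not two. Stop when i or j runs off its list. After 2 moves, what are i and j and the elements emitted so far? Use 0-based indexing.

[i=0,j=0] 2<21 → i++
[i=1,j=0] 7<21 → i++

i=2, j=0, emitted=[]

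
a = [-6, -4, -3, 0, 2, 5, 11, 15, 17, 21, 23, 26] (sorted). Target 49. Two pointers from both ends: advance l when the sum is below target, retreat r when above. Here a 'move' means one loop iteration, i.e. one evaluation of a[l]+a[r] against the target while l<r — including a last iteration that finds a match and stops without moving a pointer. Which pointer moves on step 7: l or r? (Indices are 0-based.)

l

[0,11] -6+26=20 <49 → l++
[1,11] -4+26=22 <49 → l++
[2,11] -3+26=23 <49 → l++
[3,11] 0+26=26 <49 → l++
[4,11] 2+26=28 <49 → l++
[5,11] 5+26=31 <49 → l++
[6,11] 11+26=37 <49 → l++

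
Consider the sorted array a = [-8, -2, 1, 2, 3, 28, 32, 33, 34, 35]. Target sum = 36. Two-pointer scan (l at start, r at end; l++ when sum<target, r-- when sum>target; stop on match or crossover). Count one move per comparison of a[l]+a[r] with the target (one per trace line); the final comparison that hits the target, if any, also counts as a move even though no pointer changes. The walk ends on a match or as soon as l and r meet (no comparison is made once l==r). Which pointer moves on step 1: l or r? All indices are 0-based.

l=0 r=9: -8+35=27 <36, l++

l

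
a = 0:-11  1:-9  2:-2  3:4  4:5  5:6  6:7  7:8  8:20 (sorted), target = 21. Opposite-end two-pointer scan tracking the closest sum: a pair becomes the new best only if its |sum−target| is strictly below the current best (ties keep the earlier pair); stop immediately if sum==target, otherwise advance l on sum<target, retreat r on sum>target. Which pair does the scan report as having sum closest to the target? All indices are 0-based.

[0,8] -11+20=9 d=12 * → l++
[1,8] -9+20=11 d=10 * → l++
[2,8] -2+20=18 d=3 * → l++
[3,8] 4+20=24 d=3 → r--
[3,7] 4+8=12 d=9 → l++
[4,7] 5+8=13 d=8 → l++
[5,7] 6+8=14 d=7 → l++
[6,7] 7+8=15 d=6 → l++

pair (-2, 20) with sum 18 (|Δ|=3)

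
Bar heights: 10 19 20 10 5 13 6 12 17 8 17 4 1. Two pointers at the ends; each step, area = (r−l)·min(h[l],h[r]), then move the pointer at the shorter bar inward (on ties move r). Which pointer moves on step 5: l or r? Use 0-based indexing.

r

[0,12] min(10,1)*12=12 best=12 * → r--
[0,11] min(10,4)*11=44 best=44 * → r--
[0,10] min(10,17)*10=100 best=100 * → l++
[1,10] min(19,17)*9=153 best=153 * → r--
[1,9] min(19,8)*8=64 best=153 → r--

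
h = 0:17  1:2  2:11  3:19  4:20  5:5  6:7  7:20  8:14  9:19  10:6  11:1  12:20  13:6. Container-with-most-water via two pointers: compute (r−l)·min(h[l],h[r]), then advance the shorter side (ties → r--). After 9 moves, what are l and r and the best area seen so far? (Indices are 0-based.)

l=4, r=8, best area=204

l=0 r=13: min(17,6)*13=78 best=78 *, r--
l=0 r=12: min(17,20)*12=204 best=204 *, l++
l=1 r=12: min(2,20)*11=22 best=204, l++
l=2 r=12: min(11,20)*10=110 best=204, l++
l=3 r=12: min(19,20)*9=171 best=204, l++
l=4 r=12: min(20,20)*8=160 best=204, r--
l=4 r=11: min(20,1)*7=7 best=204, r--
l=4 r=10: min(20,6)*6=36 best=204, r--
l=4 r=9: min(20,19)*5=95 best=204, r--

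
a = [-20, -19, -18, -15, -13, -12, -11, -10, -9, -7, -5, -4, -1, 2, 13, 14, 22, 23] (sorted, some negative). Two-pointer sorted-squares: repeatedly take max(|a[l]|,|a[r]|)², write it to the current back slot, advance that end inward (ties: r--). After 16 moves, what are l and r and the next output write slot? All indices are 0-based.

[0,17] |-20|<=|23| out[17]=529 → r--
[0,16] |-20|<=|22| out[16]=484 → r--
[0,15] |-20|>|14| out[15]=400 → l++
[1,15] |-19|>|14| out[14]=361 → l++
[2,15] |-18|>|14| out[13]=324 → l++
[3,15] |-15|>|14| out[12]=225 → l++
[4,15] |-13|<=|14| out[11]=196 → r--
[4,14] |-13|<=|13| out[10]=169 → r--
[4,13] |-13|>|2| out[9]=169 → l++
[5,13] |-12|>|2| out[8]=144 → l++
[6,13] |-11|>|2| out[7]=121 → l++
[7,13] |-10|>|2| out[6]=100 → l++
[8,13] |-9|>|2| out[5]=81 → l++
[9,13] |-7|>|2| out[4]=49 → l++
[10,13] |-5|>|2| out[3]=25 → l++
[11,13] |-4|>|2| out[2]=16 → l++

l=12, r=13, next write slot=1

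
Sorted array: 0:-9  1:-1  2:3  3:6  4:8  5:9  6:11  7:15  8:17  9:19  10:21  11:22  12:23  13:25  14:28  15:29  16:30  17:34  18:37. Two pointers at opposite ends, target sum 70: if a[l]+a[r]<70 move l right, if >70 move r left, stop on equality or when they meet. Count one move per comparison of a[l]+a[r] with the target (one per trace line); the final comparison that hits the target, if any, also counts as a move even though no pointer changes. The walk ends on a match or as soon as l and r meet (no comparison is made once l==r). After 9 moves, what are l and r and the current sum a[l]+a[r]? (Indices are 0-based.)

l=9, r=18, sum=56

[0,18] -9+37=28 <70 → l++
[1,18] -1+37=36 <70 → l++
[2,18] 3+37=40 <70 → l++
[3,18] 6+37=43 <70 → l++
[4,18] 8+37=45 <70 → l++
[5,18] 9+37=46 <70 → l++
[6,18] 11+37=48 <70 → l++
[7,18] 15+37=52 <70 → l++
[8,18] 17+37=54 <70 → l++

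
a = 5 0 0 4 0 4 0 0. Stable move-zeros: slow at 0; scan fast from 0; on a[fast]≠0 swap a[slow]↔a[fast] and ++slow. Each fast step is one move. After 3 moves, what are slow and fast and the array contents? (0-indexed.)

slow=1, fast=3, a=[5, 0, 0, 4, 0, 4, 0, 0]

(s=0,f=0) a[fast]=5≠0 swap→a[0]=5 → slow++,fast++
(s=1,f=1) a[fast]=0 → fast++
(s=1,f=2) a[fast]=0 → fast++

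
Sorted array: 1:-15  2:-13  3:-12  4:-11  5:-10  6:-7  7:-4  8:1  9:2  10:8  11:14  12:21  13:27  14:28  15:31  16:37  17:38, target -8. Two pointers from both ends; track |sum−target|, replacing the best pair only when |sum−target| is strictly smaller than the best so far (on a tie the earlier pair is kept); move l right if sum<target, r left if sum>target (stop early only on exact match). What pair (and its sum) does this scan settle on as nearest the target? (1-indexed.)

l=1 r=17: -15+38=23 d=31 *, r--
l=1 r=16: -15+37=22 d=30 *, r--
l=1 r=15: -15+31=16 d=24 *, r--
l=1 r=14: -15+28=13 d=21 *, r--
l=1 r=13: -15+27=12 d=20 *, r--
l=1 r=12: -15+21=6 d=14 *, r--
l=1 r=11: -15+14=-1 d=7 *, r--
l=1 r=10: -15+8=-7 d=1 *, r--
l=1 r=9: -15+2=-13 d=5, l++
l=2 r=9: -13+2=-11 d=3, l++
l=3 r=9: -12+2=-10 d=2, l++
l=4 r=9: -11+2=-9 d=1, l++
l=5 r=9: -10+2=-8 d=0 *, stop

pair (-10, 2) with sum -8 (|Δ|=0)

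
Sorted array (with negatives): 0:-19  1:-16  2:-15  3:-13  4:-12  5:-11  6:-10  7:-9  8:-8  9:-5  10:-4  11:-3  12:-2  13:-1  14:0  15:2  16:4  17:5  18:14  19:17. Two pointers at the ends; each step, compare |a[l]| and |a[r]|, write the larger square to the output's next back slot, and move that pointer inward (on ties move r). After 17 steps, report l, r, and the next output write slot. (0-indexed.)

l=12, r=14, next write slot=2

[0,19] |-19|>|17| out[19]=361 → l++
[1,19] |-16|<=|17| out[18]=289 → r--
[1,18] |-16|>|14| out[17]=256 → l++
[2,18] |-15|>|14| out[16]=225 → l++
[3,18] |-13|<=|14| out[15]=196 → r--
[3,17] |-13|>|5| out[14]=169 → l++
[4,17] |-12|>|5| out[13]=144 → l++
[5,17] |-11|>|5| out[12]=121 → l++
[6,17] |-10|>|5| out[11]=100 → l++
[7,17] |-9|>|5| out[10]=81 → l++
[8,17] |-8|>|5| out[9]=64 → l++
[9,17] |-5|<=|5| out[8]=25 → r--
[9,16] |-5|>|4| out[7]=25 → l++
[10,16] |-4|<=|4| out[6]=16 → r--
[10,15] |-4|>|2| out[5]=16 → l++
[11,15] |-3|>|2| out[4]=9 → l++
[12,15] |-2|<=|2| out[3]=4 → r--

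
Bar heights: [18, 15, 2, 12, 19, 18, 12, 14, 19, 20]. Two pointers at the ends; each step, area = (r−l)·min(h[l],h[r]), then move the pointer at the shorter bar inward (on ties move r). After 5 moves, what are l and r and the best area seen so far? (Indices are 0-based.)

l=5, r=9, best area=162

[0,9] min(18,20)*9=162 best=162 * → l++
[1,9] min(15,20)*8=120 best=162 → l++
[2,9] min(2,20)*7=14 best=162 → l++
[3,9] min(12,20)*6=72 best=162 → l++
[4,9] min(19,20)*5=95 best=162 → l++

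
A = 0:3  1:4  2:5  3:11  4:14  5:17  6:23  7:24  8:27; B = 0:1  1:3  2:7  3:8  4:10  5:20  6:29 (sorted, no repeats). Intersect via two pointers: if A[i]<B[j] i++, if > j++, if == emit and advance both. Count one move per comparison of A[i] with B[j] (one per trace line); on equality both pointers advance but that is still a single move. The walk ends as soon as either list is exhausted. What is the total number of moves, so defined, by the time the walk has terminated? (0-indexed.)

14 moves

[i=0,j=0] 3>1 → j++
[i=0,j=1] 3==3 emit → i++,j++
[i=1,j=2] 4<7 → i++
[i=2,j=2] 5<7 → i++
[i=3,j=2] 11>7 → j++
[i=3,j=3] 11>8 → j++
[i=3,j=4] 11>10 → j++
[i=3,j=5] 11<20 → i++
[i=4,j=5] 14<20 → i++
[i=5,j=5] 17<20 → i++
[i=6,j=5] 23>20 → j++
[i=6,j=6] 23<29 → i++
[i=7,j=6] 24<29 → i++
[i=8,j=6] 27<29 → i++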